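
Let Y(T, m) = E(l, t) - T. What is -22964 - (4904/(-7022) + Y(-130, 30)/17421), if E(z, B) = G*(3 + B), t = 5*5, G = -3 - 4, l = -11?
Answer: -468184373422/20388377 ≈ -22963.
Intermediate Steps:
G = -7
t = 25
E(z, B) = -21 - 7*B (E(z, B) = -7*(3 + B) = -21 - 7*B)
Y(T, m) = -196 - T (Y(T, m) = (-21 - 7*25) - T = (-21 - 175) - T = -196 - T)
-22964 - (4904/(-7022) + Y(-130, 30)/17421) = -22964 - (4904/(-7022) + (-196 - 1*(-130))/17421) = -22964 - (4904*(-1/7022) + (-196 + 130)*(1/17421)) = -22964 - (-2452/3511 - 66*1/17421) = -22964 - (-2452/3511 - 22/5807) = -22964 - 1*(-14316006/20388377) = -22964 + 14316006/20388377 = -468184373422/20388377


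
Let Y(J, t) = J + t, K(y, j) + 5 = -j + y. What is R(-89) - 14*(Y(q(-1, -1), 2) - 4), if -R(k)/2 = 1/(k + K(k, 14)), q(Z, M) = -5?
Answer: 19308/197 ≈ 98.010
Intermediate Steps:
K(y, j) = -5 + y - j (K(y, j) = -5 + (-j + y) = -5 + (y - j) = -5 + y - j)
R(k) = -2/(-19 + 2*k) (R(k) = -2/(k + (-5 + k - 1*14)) = -2/(k + (-5 + k - 14)) = -2/(k + (-19 + k)) = -2/(-19 + 2*k))
R(-89) - 14*(Y(q(-1, -1), 2) - 4) = -2/(-19 + 2*(-89)) - 14*((-5 + 2) - 4) = -2/(-19 - 178) - 14*(-3 - 4) = -2/(-197) - 14*(-7) = -2*(-1/197) - 1*(-98) = 2/197 + 98 = 19308/197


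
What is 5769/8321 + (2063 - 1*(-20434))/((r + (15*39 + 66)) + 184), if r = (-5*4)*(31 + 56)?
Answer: -181976592/7530505 ≈ -24.165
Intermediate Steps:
r = -1740 (r = -20*87 = -1740)
5769/8321 + (2063 - 1*(-20434))/((r + (15*39 + 66)) + 184) = 5769/8321 + (2063 - 1*(-20434))/((-1740 + (15*39 + 66)) + 184) = 5769*(1/8321) + (2063 + 20434)/((-1740 + (585 + 66)) + 184) = 5769/8321 + 22497/((-1740 + 651) + 184) = 5769/8321 + 22497/(-1089 + 184) = 5769/8321 + 22497/(-905) = 5769/8321 + 22497*(-1/905) = 5769/8321 - 22497/905 = -181976592/7530505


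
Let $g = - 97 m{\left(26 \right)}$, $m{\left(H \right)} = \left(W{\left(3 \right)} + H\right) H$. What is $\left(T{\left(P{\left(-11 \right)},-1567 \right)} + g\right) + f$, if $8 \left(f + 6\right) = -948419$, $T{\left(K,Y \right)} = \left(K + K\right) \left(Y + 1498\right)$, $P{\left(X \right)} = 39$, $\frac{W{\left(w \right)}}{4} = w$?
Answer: $- \frac{1758211}{8} \approx -2.1978 \cdot 10^{5}$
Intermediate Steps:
$W{\left(w \right)} = 4 w$
$T{\left(K,Y \right)} = 2 K \left(1498 + Y\right)$
$f = - \frac{948467}{8}$ ($f = -6 + \frac{1}{8} \left(-948419\right) = -6 - \frac{948419}{8} = - \frac{948467}{8} \approx -1.1856 \cdot 10^{5}$)
$m{\left(H \right)} = H \left(12 + H\right)$ ($m{\left(H \right)} = \left(4 \cdot 3 + H\right) H = \left(12 + H\right) H = H \left(12 + H\right)$)
$g = -95836$ ($g = - 97 \cdot 26 \left(12 + 26\right) = - 97 \cdot 26 \cdot 38 = \left(-97\right) 988 = -95836$)
$\left(T{\left(P{\left(-11 \right)},-1567 \right)} + g\right) + f = \left(2 \cdot 39 \left(1498 - 1567\right) - 95836\right) - \frac{948467}{8} = \left(2 \cdot 39 \left(-69\right) - 95836\right) - \frac{948467}{8} = \left(-5382 - 95836\right) - \frac{948467}{8} = -101218 - \frac{948467}{8} = - \frac{1758211}{8}$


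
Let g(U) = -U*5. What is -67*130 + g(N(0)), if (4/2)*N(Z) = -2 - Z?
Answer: -8705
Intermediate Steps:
N(Z) = -1 - Z/2 (N(Z) = (-2 - Z)/2 = -1 - Z/2)
g(U) = -5*U
-67*130 + g(N(0)) = -67*130 - 5*(-1 - 1/2*0) = -8710 - 5*(-1 + 0) = -8710 - 5*(-1) = -8710 + 5 = -8705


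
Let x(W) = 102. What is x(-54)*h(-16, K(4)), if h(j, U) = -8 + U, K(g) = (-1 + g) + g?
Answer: -102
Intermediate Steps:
K(g) = -1 + 2*g
x(-54)*h(-16, K(4)) = 102*(-8 + (-1 + 2*4)) = 102*(-8 + (-1 + 8)) = 102*(-8 + 7) = 102*(-1) = -102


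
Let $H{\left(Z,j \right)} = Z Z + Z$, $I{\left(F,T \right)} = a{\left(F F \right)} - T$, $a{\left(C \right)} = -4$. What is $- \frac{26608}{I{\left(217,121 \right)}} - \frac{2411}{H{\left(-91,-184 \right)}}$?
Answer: $\frac{43523629}{204750} \approx 212.57$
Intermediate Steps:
$I{\left(F,T \right)} = -4 - T$
$H{\left(Z,j \right)} = Z + Z^{2}$ ($H{\left(Z,j \right)} = Z^{2} + Z = Z + Z^{2}$)
$- \frac{26608}{I{\left(217,121 \right)}} - \frac{2411}{H{\left(-91,-184 \right)}} = - \frac{26608}{-4 - 121} - \frac{2411}{\left(-91\right) \left(1 - 91\right)} = - \frac{26608}{-4 - 121} - \frac{2411}{\left(-91\right) \left(-90\right)} = - \frac{26608}{-125} - \frac{2411}{8190} = \left(-26608\right) \left(- \frac{1}{125}\right) - \frac{2411}{8190} = \frac{26608}{125} - \frac{2411}{8190} = \frac{43523629}{204750}$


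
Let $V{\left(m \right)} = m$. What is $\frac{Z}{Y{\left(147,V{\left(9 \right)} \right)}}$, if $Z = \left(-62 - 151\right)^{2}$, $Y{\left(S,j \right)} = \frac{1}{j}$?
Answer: $408321$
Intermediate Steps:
$Z = 45369$ ($Z = \left(-213\right)^{2} = 45369$)
$\frac{Z}{Y{\left(147,V{\left(9 \right)} \right)}} = \frac{45369}{\frac{1}{9}} = 45369 \frac{1}{\frac{1}{9}} = 45369 \cdot 9 = 408321$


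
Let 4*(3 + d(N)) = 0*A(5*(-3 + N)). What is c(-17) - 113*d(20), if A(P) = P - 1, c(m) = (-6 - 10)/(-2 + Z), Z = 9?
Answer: 2357/7 ≈ 336.71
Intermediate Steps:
c(m) = -16/7 (c(m) = (-6 - 10)/(-2 + 9) = -16/7)
A(P) = -1 + P
d(N) = -3 (d(N) = -3 + (0*(-1 + 5*(-3 + N)))/4 = -3 + (0*(-1 + (-15 + 5*N)))/4 = -3 + (0*(-16 + 5*N))/4 = -3 + (1/4)*0 = -3 + 0 = -3)
c(-17) - 113*d(20) = -16/7 - 113*(-3) = -16/7 + 339 = 2357/7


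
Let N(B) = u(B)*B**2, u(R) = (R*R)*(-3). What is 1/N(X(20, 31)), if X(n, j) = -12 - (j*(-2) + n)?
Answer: -1/2430000 ≈ -4.1152e-7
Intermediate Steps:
X(n, j) = -12 - n + 2*j (X(n, j) = -12 - (-2*j + n) = -12 - (n - 2*j) = -12 + (-n + 2*j) = -12 - n + 2*j)
u(R) = -3*R**2 (u(R) = R**2*(-3) = -3*R**2)
N(B) = -3*B**4 (N(B) = (-3*B**2)*B**2 = -3*B**4)
1/N(X(20, 31)) = 1/(-3*(-12 - 1*20 + 2*31)**4) = 1/(-3*(-12 - 20 + 62)**4) = 1/(-3*30**4) = 1/(-3*810000) = 1/(-2430000) = -1/2430000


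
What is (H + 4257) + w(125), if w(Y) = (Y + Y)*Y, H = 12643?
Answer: 48150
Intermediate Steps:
w(Y) = 2*Y² (w(Y) = (2*Y)*Y = 2*Y²)
(H + 4257) + w(125) = (12643 + 4257) + 2*125² = 16900 + 2*15625 = 16900 + 31250 = 48150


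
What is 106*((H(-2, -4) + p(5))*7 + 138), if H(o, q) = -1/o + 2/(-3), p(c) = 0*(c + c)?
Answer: 43513/3 ≈ 14504.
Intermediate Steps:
p(c) = 0 (p(c) = 0*(2*c) = 0)
H(o, q) = -2/3 - 1/o (H(o, q) = -1/o + 2*(-1/3) = -1/o - 2/3 = -2/3 - 1/o)
106*((H(-2, -4) + p(5))*7 + 138) = 106*(((-2/3 - 1/(-2)) + 0)*7 + 138) = 106*(((-2/3 - 1*(-1/2)) + 0)*7 + 138) = 106*(((-2/3 + 1/2) + 0)*7 + 138) = 106*((-1/6 + 0)*7 + 138) = 106*(-1/6*7 + 138) = 106*(-7/6 + 138) = 106*(821/6) = 43513/3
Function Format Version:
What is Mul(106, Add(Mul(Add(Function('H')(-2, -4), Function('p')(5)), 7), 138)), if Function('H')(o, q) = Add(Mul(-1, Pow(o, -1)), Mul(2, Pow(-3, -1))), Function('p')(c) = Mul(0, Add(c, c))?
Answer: Rational(43513, 3) ≈ 14504.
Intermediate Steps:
Function('p')(c) = 0 (Function('p')(c) = Mul(0, Mul(2, c)) = 0)
Function('H')(o, q) = Add(Rational(-2, 3), Mul(-1, Pow(o, -1))) (Function('H')(o, q) = Add(Mul(-1, Pow(o, -1)), Mul(2, Rational(-1, 3))) = Add(Mul(-1, Pow(o, -1)), Rational(-2, 3)) = Add(Rational(-2, 3), Mul(-1, Pow(o, -1))))
Mul(106, Add(Mul(Add(Function('H')(-2, -4), Function('p')(5)), 7), 138)) = Mul(106, Add(Mul(Add(Add(Rational(-2, 3), Mul(-1, Pow(-2, -1))), 0), 7), 138)) = Mul(106, Add(Mul(Add(Add(Rational(-2, 3), Mul(-1, Rational(-1, 2))), 0), 7), 138)) = Mul(106, Add(Mul(Add(Add(Rational(-2, 3), Rational(1, 2)), 0), 7), 138)) = Mul(106, Add(Mul(Add(Rational(-1, 6), 0), 7), 138)) = Mul(106, Add(Mul(Rational(-1, 6), 7), 138)) = Mul(106, Add(Rational(-7, 6), 138)) = Mul(106, Rational(821, 6)) = Rational(43513, 3)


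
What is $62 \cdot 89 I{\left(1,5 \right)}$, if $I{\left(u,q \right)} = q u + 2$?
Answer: $38626$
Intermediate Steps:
$I{\left(u,q \right)} = 2 + q u$
$62 \cdot 89 I{\left(1,5 \right)} = 62 \cdot 89 \left(2 + 5 \cdot 1\right) = 5518 \left(2 + 5\right) = 5518 \cdot 7 = 38626$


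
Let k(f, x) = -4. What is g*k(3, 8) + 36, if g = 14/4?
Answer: 22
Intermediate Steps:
g = 7/2 (g = 14*(¼) = 7/2 ≈ 3.5000)
g*k(3, 8) + 36 = (7/2)*(-4) + 36 = -14 + 36 = 22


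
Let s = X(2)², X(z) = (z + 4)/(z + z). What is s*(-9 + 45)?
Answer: 81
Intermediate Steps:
X(z) = (4 + z)/(2*z) (X(z) = (4 + z)/((2*z)) = (4 + z)*(1/(2*z)) = (4 + z)/(2*z))
s = 9/4 (s = ((½)*(4 + 2)/2)² = ((½)*(½)*6)² = (3/2)² = 9/4 ≈ 2.2500)
s*(-9 + 45) = 9*(-9 + 45)/4 = (9/4)*36 = 81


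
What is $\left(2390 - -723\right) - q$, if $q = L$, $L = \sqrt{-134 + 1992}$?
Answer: $3113 - \sqrt{1858} \approx 3069.9$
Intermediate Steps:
$L = \sqrt{1858} \approx 43.104$
$q = \sqrt{1858} \approx 43.104$
$\left(2390 - -723\right) - q = \left(2390 - -723\right) - \sqrt{1858} = \left(2390 + 723\right) - \sqrt{1858} = 3113 - \sqrt{1858}$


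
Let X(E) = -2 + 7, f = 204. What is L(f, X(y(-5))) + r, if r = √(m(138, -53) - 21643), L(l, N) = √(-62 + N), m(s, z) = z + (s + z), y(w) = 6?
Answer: I*(√57 + √21611) ≈ 154.56*I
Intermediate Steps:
X(E) = 5
m(s, z) = s + 2*z
r = I*√21611 (r = √((138 + 2*(-53)) - 21643) = √((138 - 106) - 21643) = √(32 - 21643) = √(-21611) = I*√21611 ≈ 147.01*I)
L(f, X(y(-5))) + r = √(-62 + 5) + I*√21611 = √(-57) + I*√21611 = I*√57 + I*√21611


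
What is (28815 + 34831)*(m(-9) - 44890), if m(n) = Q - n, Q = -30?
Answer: -2858405506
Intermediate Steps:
m(n) = -30 - n
(28815 + 34831)*(m(-9) - 44890) = (28815 + 34831)*((-30 - 1*(-9)) - 44890) = 63646*((-30 + 9) - 44890) = 63646*(-21 - 44890) = 63646*(-44911) = -2858405506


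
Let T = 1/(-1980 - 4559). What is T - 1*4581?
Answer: -29955160/6539 ≈ -4581.0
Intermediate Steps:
T = -1/6539 (T = 1/(-6539) = -1/6539 ≈ -0.00015293)
T - 1*4581 = -1/6539 - 1*4581 = -1/6539 - 4581 = -29955160/6539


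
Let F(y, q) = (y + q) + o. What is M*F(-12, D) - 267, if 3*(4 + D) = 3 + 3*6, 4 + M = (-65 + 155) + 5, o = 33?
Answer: 1917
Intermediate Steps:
M = 91 (M = -4 + ((-65 + 155) + 5) = -4 + (90 + 5) = -4 + 95 = 91)
D = 3 (D = -4 + (3 + 3*6)/3 = -4 + (3 + 18)/3 = -4 + (⅓)*21 = -4 + 7 = 3)
F(y, q) = 33 + q + y (F(y, q) = (y + q) + 33 = (q + y) + 33 = 33 + q + y)
M*F(-12, D) - 267 = 91*(33 + 3 - 12) - 267 = 91*24 - 267 = 2184 - 267 = 1917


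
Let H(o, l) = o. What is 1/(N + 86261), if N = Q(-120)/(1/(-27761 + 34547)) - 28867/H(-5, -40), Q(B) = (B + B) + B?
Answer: -5/11754628 ≈ -4.2536e-7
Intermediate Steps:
Q(B) = 3*B (Q(B) = 2*B + B = 3*B)
N = -12185933/5 (N = (3*(-120))/(1/(-27761 + 34547)) - 28867/(-5) = -360/(1/6786) - 28867*(-⅕) = -360/1/6786 + 28867/5 = -360*6786 + 28867/5 = -2442960 + 28867/5 = -12185933/5 ≈ -2.4372e+6)
1/(N + 86261) = 1/(-12185933/5 + 86261) = 1/(-11754628/5) = -5/11754628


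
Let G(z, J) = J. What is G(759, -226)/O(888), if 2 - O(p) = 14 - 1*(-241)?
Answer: 226/253 ≈ 0.89328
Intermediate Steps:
O(p) = -253 (O(p) = 2 - (14 - 1*(-241)) = 2 - (14 + 241) = 2 - 1*255 = 2 - 255 = -253)
G(759, -226)/O(888) = -226/(-253) = -226*(-1/253) = 226/253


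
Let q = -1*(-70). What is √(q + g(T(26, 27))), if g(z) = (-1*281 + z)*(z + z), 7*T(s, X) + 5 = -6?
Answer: √46946/7 ≈ 30.953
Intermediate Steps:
T(s, X) = -11/7 (T(s, X) = -5/7 + (⅐)*(-6) = -5/7 - 6/7 = -11/7)
g(z) = 2*z*(-281 + z) (g(z) = (-281 + z)*(2*z) = 2*z*(-281 + z))
q = 70
√(q + g(T(26, 27))) = √(70 + 2*(-11/7)*(-281 - 11/7)) = √(70 + 2*(-11/7)*(-1978/7)) = √(70 + 43516/49) = √(46946/49) = √46946/7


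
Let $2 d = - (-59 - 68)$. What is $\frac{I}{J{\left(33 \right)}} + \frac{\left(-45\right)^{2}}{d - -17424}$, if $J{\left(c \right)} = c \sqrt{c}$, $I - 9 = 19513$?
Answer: $\frac{162}{1399} + \frac{19522 \sqrt{33}}{1089} \approx 103.1$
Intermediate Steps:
$I = 19522$ ($I = 9 + 19513 = 19522$)
$J{\left(c \right)} = c^{\frac{3}{2}}$
$d = \frac{127}{2}$ ($d = \frac{\left(-1\right) \left(-59 - 68\right)}{2} = \frac{\left(-1\right) \left(-127\right)}{2} = \frac{1}{2} \cdot 127 = \frac{127}{2} \approx 63.5$)
$\frac{I}{J{\left(33 \right)}} + \frac{\left(-45\right)^{2}}{d - -17424} = \frac{19522}{33^{\frac{3}{2}}} + \frac{\left(-45\right)^{2}}{\frac{127}{2} - -17424} = \frac{19522}{33 \sqrt{33}} + \frac{2025}{\frac{127}{2} + 17424} = 19522 \frac{\sqrt{33}}{1089} + \frac{2025}{\frac{34975}{2}} = \frac{19522 \sqrt{33}}{1089} + 2025 \cdot \frac{2}{34975} = \frac{19522 \sqrt{33}}{1089} + \frac{162}{1399} = \frac{162}{1399} + \frac{19522 \sqrt{33}}{1089}$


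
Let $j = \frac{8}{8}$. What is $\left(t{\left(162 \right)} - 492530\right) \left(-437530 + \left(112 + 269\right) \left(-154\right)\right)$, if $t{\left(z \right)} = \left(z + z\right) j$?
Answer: $244234586024$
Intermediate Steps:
$j = 1$ ($j = 8 \cdot \frac{1}{8} = 1$)
$t{\left(z \right)} = 2 z$ ($t{\left(z \right)} = \left(z + z\right) 1 = 2 z 1 = 2 z$)
$\left(t{\left(162 \right)} - 492530\right) \left(-437530 + \left(112 + 269\right) \left(-154\right)\right) = \left(2 \cdot 162 - 492530\right) \left(-437530 + \left(112 + 269\right) \left(-154\right)\right) = \left(324 - 492530\right) \left(-437530 + 381 \left(-154\right)\right) = - 492206 \left(-437530 - 58674\right) = \left(-492206\right) \left(-496204\right) = 244234586024$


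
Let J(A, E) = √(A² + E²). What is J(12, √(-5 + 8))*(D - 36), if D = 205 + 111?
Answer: 1960*√3 ≈ 3394.8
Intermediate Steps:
D = 316
J(12, √(-5 + 8))*(D - 36) = √(12² + (√(-5 + 8))²)*(316 - 36) = √(144 + (√3)²)*280 = √(144 + 3)*280 = √147*280 = (7*√3)*280 = 1960*√3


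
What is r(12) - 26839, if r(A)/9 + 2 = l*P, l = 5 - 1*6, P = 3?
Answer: -26884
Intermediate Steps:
l = -1 (l = 5 - 6 = -1)
r(A) = -45 (r(A) = -18 + 9*(-1*3) = -18 + 9*(-3) = -18 - 27 = -45)
r(12) - 26839 = -45 - 26839 = -26884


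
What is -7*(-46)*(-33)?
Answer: -10626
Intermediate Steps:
-7*(-46)*(-33) = 322*(-33) = -10626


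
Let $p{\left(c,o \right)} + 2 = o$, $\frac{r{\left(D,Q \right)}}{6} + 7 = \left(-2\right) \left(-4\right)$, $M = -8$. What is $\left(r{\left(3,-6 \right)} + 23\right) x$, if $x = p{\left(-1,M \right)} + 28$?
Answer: $522$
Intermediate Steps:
$r{\left(D,Q \right)} = 6$ ($r{\left(D,Q \right)} = -42 + 6 \left(\left(-2\right) \left(-4\right)\right) = -42 + 6 \cdot 8 = -42 + 48 = 6$)
$p{\left(c,o \right)} = -2 + o$
$x = 18$ ($x = \left(-2 - 8\right) + 28 = -10 + 28 = 18$)
$\left(r{\left(3,-6 \right)} + 23\right) x = \left(6 + 23\right) 18 = 29 \cdot 18 = 522$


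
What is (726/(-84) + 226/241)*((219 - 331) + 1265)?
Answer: -29974541/3374 ≈ -8884.0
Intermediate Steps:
(726/(-84) + 226/241)*((219 - 331) + 1265) = (726*(-1/84) + 226*(1/241))*(-112 + 1265) = (-121/14 + 226/241)*1153 = -25997/3374*1153 = -29974541/3374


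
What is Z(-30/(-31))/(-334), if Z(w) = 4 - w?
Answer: -47/5177 ≈ -0.0090786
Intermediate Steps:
Z(-30/(-31))/(-334) = (4 - (-30)/(-31))/(-334) = (4 - (-30)*(-1)/31)*(-1/334) = (4 - 1*30/31)*(-1/334) = (4 - 30/31)*(-1/334) = (94/31)*(-1/334) = -47/5177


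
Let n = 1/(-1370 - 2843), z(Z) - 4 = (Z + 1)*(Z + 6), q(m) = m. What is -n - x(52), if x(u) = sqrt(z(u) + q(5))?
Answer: 1/4213 - sqrt(3083) ≈ -55.525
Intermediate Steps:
z(Z) = 4 + (1 + Z)*(6 + Z) (z(Z) = 4 + (Z + 1)*(Z + 6) = 4 + (1 + Z)*(6 + Z))
x(u) = sqrt(15 + u**2 + 7*u) (x(u) = sqrt((10 + u**2 + 7*u) + 5) = sqrt(15 + u**2 + 7*u))
n = -1/4213 (n = 1/(-4213) = -1/4213 ≈ -0.00023736)
-n - x(52) = -1*(-1/4213) - sqrt(15 + 52**2 + 7*52) = 1/4213 - sqrt(15 + 2704 + 364) = 1/4213 - sqrt(3083)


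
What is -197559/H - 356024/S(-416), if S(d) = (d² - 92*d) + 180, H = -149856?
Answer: -963918631/2641311904 ≈ -0.36494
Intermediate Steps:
S(d) = 180 + d² - 92*d
-197559/H - 356024/S(-416) = -197559/(-149856) - 356024/(180 + (-416)² - 92*(-416)) = -197559*(-1/149856) - 356024/(180 + 173056 + 38272) = 65853/49952 - 356024/211508 = 65853/49952 - 356024*1/211508 = 65853/49952 - 89006/52877 = -963918631/2641311904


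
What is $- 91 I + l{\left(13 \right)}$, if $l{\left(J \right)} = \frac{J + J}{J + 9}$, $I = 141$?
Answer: $- \frac{141128}{11} \approx -12830.0$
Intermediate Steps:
$l{\left(J \right)} = \frac{2 J}{9 + J}$
$- 91 I + l{\left(13 \right)} = \left(-91\right) 141 + 2 \cdot 13 \frac{1}{9 + 13} = -12831 + 2 \cdot 13 \cdot \frac{1}{22} = -12831 + \frac{13}{11} = - \frac{141128}{11}$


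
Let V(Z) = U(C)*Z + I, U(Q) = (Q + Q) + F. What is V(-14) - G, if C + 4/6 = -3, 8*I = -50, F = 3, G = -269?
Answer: 3881/12 ≈ 323.42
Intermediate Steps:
I = -25/4 (I = (1/8)*(-50) = -25/4 ≈ -6.2500)
C = -11/3 (C = -2/3 - 3 = -11/3 ≈ -3.6667)
U(Q) = 3 + 2*Q (U(Q) = (Q + Q) + 3 = 2*Q + 3 = 3 + 2*Q)
V(Z) = -25/4 - 13*Z/3 (V(Z) = (3 + 2*(-11/3))*Z - 25/4 = (3 - 22/3)*Z - 25/4 = -13*Z/3 - 25/4 = -25/4 - 13*Z/3)
V(-14) - G = (-25/4 - 13/3*(-14)) - 1*(-269) = (-25/4 + 182/3) + 269 = 653/12 + 269 = 3881/12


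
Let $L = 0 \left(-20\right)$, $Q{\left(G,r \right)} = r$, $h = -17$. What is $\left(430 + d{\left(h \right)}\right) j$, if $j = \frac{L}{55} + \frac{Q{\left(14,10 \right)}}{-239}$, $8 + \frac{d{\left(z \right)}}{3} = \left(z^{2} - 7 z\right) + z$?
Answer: $- \frac{15790}{239} \approx -66.067$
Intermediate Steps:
$d{\left(z \right)} = -24 - 18 z + 3 z^{2}$ ($d{\left(z \right)} = -24 + 3 \left(\left(z^{2} - 7 z\right) + z\right) = -24 + 3 \left(z^{2} - 6 z\right) = -24 + \left(- 18 z + 3 z^{2}\right) = -24 - 18 z + 3 z^{2}$)
$L = 0$
$j = - \frac{10}{239}$ ($j = \frac{0}{55} + \frac{10}{-239} = 0 \cdot \frac{1}{55} + 10 \left(- \frac{1}{239}\right) = 0 - \frac{10}{239} = - \frac{10}{239} \approx -0.041841$)
$\left(430 + d{\left(h \right)}\right) j = \left(430 - \left(-282 - 867\right)\right) \left(- \frac{10}{239}\right) = \left(430 + \left(-24 + 306 + 3 \cdot 289\right)\right) \left(- \frac{10}{239}\right) = \left(430 + \left(-24 + 306 + 867\right)\right) \left(- \frac{10}{239}\right) = \left(430 + 1149\right) \left(- \frac{10}{239}\right) = 1579 \left(- \frac{10}{239}\right) = - \frac{15790}{239}$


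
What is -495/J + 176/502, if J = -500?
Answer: 33649/25100 ≈ 1.3406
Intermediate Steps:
-495/J + 176/502 = -495/(-500) + 176/502 = -495*(-1/500) + 176*(1/502) = 99/100 + 88/251 = 33649/25100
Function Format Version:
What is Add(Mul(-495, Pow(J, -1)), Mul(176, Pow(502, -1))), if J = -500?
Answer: Rational(33649, 25100) ≈ 1.3406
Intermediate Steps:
Add(Mul(-495, Pow(J, -1)), Mul(176, Pow(502, -1))) = Add(Mul(-495, Pow(-500, -1)), Mul(176, Pow(502, -1))) = Add(Mul(-495, Rational(-1, 500)), Mul(176, Rational(1, 502))) = Add(Rational(99, 100), Rational(88, 251)) = Rational(33649, 25100)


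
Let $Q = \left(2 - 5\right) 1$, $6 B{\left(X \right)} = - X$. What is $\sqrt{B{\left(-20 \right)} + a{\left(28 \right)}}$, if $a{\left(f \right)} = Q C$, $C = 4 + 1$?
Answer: $\frac{i \sqrt{105}}{3} \approx 3.4156 i$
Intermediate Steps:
$B{\left(X \right)} = - \frac{X}{6}$ ($B{\left(X \right)} = \frac{\left(-1\right) X}{6} = - \frac{X}{6}$)
$C = 5$
$Q = -3$ ($Q = \left(-3\right) 1 = -3$)
$a{\left(f \right)} = -15$ ($a{\left(f \right)} = \left(-3\right) 5 = -15$)
$\sqrt{B{\left(-20 \right)} + a{\left(28 \right)}} = \sqrt{\left(- \frac{1}{6}\right) \left(-20\right) - 15} = \sqrt{\frac{10}{3} - 15} = \sqrt{- \frac{35}{3}} = \frac{i \sqrt{105}}{3}$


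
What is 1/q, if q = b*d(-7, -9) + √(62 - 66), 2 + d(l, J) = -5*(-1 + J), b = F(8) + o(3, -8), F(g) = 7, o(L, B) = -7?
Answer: -I/2 ≈ -0.5*I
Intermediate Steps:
b = 0 (b = 7 - 7 = 0)
d(l, J) = 3 - 5*J (d(l, J) = -2 - 5*(-1 + J) = -2 + (5 - 5*J) = 3 - 5*J)
q = 2*I (q = 0*(3 - 5*(-9)) + √(62 - 66) = 0*(3 + 45) + √(-4) = 0*48 + 2*I = 0 + 2*I = 2*I ≈ 2.0*I)
1/q = 1/(2*I) = -I/2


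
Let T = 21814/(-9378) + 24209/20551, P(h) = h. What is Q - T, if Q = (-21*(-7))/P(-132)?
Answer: 146066953/4240000116 ≈ 0.034450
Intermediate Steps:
Q = -49/44 (Q = -21*(-7)/(-132) = 147*(-1/132) = -49/44 ≈ -1.1136)
T = -110633756/96363639 (T = 21814*(-1/9378) + 24209*(1/20551) = -10907/4689 + 24209/20551 = -110633756/96363639 ≈ -1.1481)
Q - T = -49/44 - 1*(-110633756/96363639) = -49/44 + 110633756/96363639 = 146066953/4240000116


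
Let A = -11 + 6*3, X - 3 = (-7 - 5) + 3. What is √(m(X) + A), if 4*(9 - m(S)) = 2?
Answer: √62/2 ≈ 3.9370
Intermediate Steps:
X = -6 (X = 3 + ((-7 - 5) + 3) = 3 + (-12 + 3) = 3 - 9 = -6)
A = 7 (A = -11 + 18 = 7)
m(S) = 17/2 (m(S) = 9 - ¼*2 = 9 - ½ = 17/2)
√(m(X) + A) = √(17/2 + 7) = √(31/2) = √62/2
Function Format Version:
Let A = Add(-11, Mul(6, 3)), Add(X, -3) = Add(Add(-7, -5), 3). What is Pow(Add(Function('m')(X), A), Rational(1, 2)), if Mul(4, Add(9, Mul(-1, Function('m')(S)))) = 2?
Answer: Mul(Rational(1, 2), Pow(62, Rational(1, 2))) ≈ 3.9370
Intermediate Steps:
X = -6 (X = Add(3, Add(Add(-7, -5), 3)) = Add(3, Add(-12, 3)) = Add(3, -9) = -6)
A = 7 (A = Add(-11, 18) = 7)
Function('m')(S) = Rational(17, 2) (Function('m')(S) = Add(9, Mul(Rational(-1, 4), 2)) = Add(9, Rational(-1, 2)) = Rational(17, 2))
Pow(Add(Function('m')(X), A), Rational(1, 2)) = Pow(Add(Rational(17, 2), 7), Rational(1, 2)) = Pow(Rational(31, 2), Rational(1, 2)) = Mul(Rational(1, 2), Pow(62, Rational(1, 2)))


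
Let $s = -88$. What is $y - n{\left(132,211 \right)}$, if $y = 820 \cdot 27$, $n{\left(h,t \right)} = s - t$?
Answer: $22439$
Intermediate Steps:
$n{\left(h,t \right)} = -88 - t$
$y = 22140$
$y - n{\left(132,211 \right)} = 22140 - \left(-88 - 211\right) = 22140 - -299 = 22140 + 299 = 22439$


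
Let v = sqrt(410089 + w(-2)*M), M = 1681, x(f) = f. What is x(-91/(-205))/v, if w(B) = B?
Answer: 91*sqrt(406727)/83379035 ≈ 0.00069604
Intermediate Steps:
v = sqrt(406727) (v = sqrt(410089 - 2*1681) = sqrt(410089 - 3362) = sqrt(406727) ≈ 637.75)
x(-91/(-205))/v = (-91/(-205))/(sqrt(406727)) = (-91*(-1/205))*(sqrt(406727)/406727) = 91*(sqrt(406727)/406727)/205 = 91*sqrt(406727)/83379035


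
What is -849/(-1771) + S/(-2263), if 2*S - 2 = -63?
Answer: 3950605/8015546 ≈ 0.49287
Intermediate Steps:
S = -61/2 (S = 1 + (1/2)*(-63) = 1 - 63/2 = -61/2 ≈ -30.500)
-849/(-1771) + S/(-2263) = -849/(-1771) - 61/2/(-2263) = -849*(-1/1771) - 61/2*(-1/2263) = 849/1771 + 61/4526 = 3950605/8015546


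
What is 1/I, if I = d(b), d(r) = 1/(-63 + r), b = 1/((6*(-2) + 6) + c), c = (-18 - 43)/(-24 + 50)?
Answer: -13697/217 ≈ -63.120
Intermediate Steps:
c = -61/26 ≈ -2.3462
b = -26/217 (b = 1/((6*(-2) + 6) - 61/26) = 1/((-12 + 6) - 61/26) = 1/(-6 - 61/26) = 1/(-217/26) = -26/217 ≈ -0.11982)
I = -217/13697 (I = 1/(-63 - 26/217) = 1/(-13697/217) = -217/13697 ≈ -0.015843)
1/I = 1/(-217/13697) = -13697/217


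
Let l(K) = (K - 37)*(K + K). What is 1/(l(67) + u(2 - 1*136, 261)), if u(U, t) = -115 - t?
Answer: 1/3644 ≈ 0.00027442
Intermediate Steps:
l(K) = 2*K*(-37 + K) (l(K) = (-37 + K)*(2*K) = 2*K*(-37 + K))
1/(l(67) + u(2 - 1*136, 261)) = 1/(2*67*(-37 + 67) + (-115 - 1*261)) = 1/(2*67*30 + (-115 - 261)) = 1/(4020 - 376) = 1/3644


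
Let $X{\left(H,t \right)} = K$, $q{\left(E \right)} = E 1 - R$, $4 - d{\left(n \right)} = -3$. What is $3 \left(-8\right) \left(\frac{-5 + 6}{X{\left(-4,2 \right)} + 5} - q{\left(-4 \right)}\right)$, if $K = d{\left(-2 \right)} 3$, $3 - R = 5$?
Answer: $- \frac{636}{13} \approx -48.923$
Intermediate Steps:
$d{\left(n \right)} = 7$ ($d{\left(n \right)} = 4 - -3 = 4 + 3 = 7$)
$R = -2$ ($R = 3 - 5 = -2$)
$q{\left(E \right)} = 2 + E$ ($q{\left(E \right)} = E 1 - -2 = E + 2 = 2 + E$)
$K = 21$ ($K = 7 \cdot 3 = 21$)
$X{\left(H,t \right)} = 21$
$3 \left(-8\right) \left(\frac{-5 + 6}{X{\left(-4,2 \right)} + 5} - q{\left(-4 \right)}\right) = 3 \left(-8\right) \left(\frac{-5 + 6}{21 + 5} - \left(2 - 4\right)\right) = - 24 \left(1 \cdot \frac{1}{26} - -2\right) = - 24 \left(1 \cdot \frac{1}{26} + 2\right) = - 24 \left(\frac{1}{26} + 2\right) = \left(-24\right) \frac{53}{26} = - \frac{636}{13}$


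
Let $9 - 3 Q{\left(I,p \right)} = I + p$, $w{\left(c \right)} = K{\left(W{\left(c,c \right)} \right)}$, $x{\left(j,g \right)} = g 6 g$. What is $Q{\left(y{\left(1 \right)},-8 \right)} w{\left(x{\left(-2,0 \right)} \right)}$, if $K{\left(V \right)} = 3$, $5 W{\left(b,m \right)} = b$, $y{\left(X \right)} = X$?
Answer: $16$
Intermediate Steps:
$W{\left(b,m \right)} = \frac{b}{5}$
$x{\left(j,g \right)} = 6 g^{2}$ ($x{\left(j,g \right)} = 6 g g = 6 g^{2}$)
$w{\left(c \right)} = 3$
$Q{\left(I,p \right)} = 3 - \frac{I}{3} - \frac{p}{3}$ ($Q{\left(I,p \right)} = 3 - \frac{I + p}{3} = 3 - \left(\frac{I}{3} + \frac{p}{3}\right) = 3 - \frac{I}{3} - \frac{p}{3}$)
$Q{\left(y{\left(1 \right)},-8 \right)} w{\left(x{\left(-2,0 \right)} \right)} = \left(3 - \frac{1}{3} - - \frac{8}{3}\right) 3 = \left(3 - \frac{1}{3} + \frac{8}{3}\right) 3 = \frac{16}{3} \cdot 3 = 16$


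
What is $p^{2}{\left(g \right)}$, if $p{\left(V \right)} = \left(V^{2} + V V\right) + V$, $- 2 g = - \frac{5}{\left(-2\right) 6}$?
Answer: $\frac{1225}{82944} \approx 0.014769$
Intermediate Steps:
$g = - \frac{5}{24}$ ($g = - \frac{\left(-5\right) \frac{1}{\left(-2\right) 6}}{2} = - \frac{\left(-5\right) \frac{1}{-12}}{2} = - \frac{\left(-5\right) \left(- \frac{1}{12}\right)}{2} = \left(- \frac{1}{2}\right) \frac{5}{12} = - \frac{5}{24} \approx -0.20833$)
$p{\left(V \right)} = V + 2 V^{2}$ ($p{\left(V \right)} = \left(V^{2} + V^{2}\right) + V = 2 V^{2} + V = V + 2 V^{2}$)
$p^{2}{\left(g \right)} = \left(- \frac{5 \left(1 + 2 \left(- \frac{5}{24}\right)\right)}{24}\right)^{2} = \left(- \frac{5 \left(1 - \frac{5}{12}\right)}{24}\right)^{2} = \left(\left(- \frac{5}{24}\right) \frac{7}{12}\right)^{2} = \left(- \frac{35}{288}\right)^{2} = \frac{1225}{82944}$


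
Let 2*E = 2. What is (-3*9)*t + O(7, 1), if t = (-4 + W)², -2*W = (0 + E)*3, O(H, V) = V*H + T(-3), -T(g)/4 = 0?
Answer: -3239/4 ≈ -809.75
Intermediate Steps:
E = 1 (E = (½)*2 = 1)
T(g) = 0 (T(g) = -4*0 = 0)
O(H, V) = H*V (O(H, V) = V*H + 0 = H*V + 0 = H*V)
W = -3/2 (W = -(0 + 1)*3/2 = -3/2 ≈ -1.5000)
t = 121/4 (t = (-4 - 3/2)² = (-11/2)² = 121/4 ≈ 30.250)
(-3*9)*t + O(7, 1) = -3*9*(121/4) + 7*1 = -27*121/4 + 7 = -3267/4 + 7 = -3239/4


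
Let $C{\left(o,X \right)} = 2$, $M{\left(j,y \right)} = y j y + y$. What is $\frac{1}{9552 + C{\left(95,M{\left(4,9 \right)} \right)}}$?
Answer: $\frac{1}{9554} \approx 0.00010467$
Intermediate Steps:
$M{\left(j,y \right)} = y + j y^{2}$ ($M{\left(j,y \right)} = j y y + y = j y^{2} + y = y + j y^{2}$)
$\frac{1}{9552 + C{\left(95,M{\left(4,9 \right)} \right)}} = \frac{1}{9552 + 2} = \frac{1}{9554}$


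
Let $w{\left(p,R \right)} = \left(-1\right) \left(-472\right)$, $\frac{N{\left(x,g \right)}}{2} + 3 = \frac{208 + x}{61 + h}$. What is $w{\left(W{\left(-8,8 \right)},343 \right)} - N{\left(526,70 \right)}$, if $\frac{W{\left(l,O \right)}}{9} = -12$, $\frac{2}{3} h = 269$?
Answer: $\frac{441126}{929} \approx 474.84$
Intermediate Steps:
$h = \frac{807}{2}$ ($h = \frac{3}{2} \cdot 269 = \frac{807}{2} \approx 403.5$)
$W{\left(l,O \right)} = -108$ ($W{\left(l,O \right)} = 9 \left(-12\right) = -108$)
$N{\left(x,g \right)} = - \frac{4742}{929} + \frac{4 x}{929}$ ($N{\left(x,g \right)} = -6 + 2 \frac{208 + x}{61 + \frac{807}{2}} = -6 + 2 \frac{208 + x}{\frac{929}{2}} = -6 + 2 \left(208 + x\right) \frac{2}{929} = -6 + 2 \left(\frac{416}{929} + \frac{2 x}{929}\right) = -6 + \left(\frac{832}{929} + \frac{4 x}{929}\right) = - \frac{4742}{929} + \frac{4 x}{929}$)
$w{\left(p,R \right)} = 472$
$w{\left(W{\left(-8,8 \right)},343 \right)} - N{\left(526,70 \right)} = 472 - \left(- \frac{4742}{929} + \frac{4}{929} \cdot 526\right) = 472 - \left(- \frac{4742}{929} + \frac{2104}{929}\right) = 472 - - \frac{2638}{929} = 472 + \frac{2638}{929} = \frac{441126}{929}$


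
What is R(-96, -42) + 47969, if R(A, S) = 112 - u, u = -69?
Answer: 48150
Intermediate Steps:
R(A, S) = 181 (R(A, S) = 112 - 1*(-69) = 112 + 69 = 181)
R(-96, -42) + 47969 = 181 + 47969 = 48150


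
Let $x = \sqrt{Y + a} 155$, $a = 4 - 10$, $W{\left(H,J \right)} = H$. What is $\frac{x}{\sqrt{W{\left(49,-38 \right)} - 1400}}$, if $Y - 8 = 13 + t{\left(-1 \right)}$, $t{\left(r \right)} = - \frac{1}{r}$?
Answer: $- \frac{620 i \sqrt{1351}}{1351} \approx - 16.868 i$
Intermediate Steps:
$a = -6$ ($a = 4 - 10 = -6$)
$Y = 22$ ($Y = 8 + \left(13 - \frac{1}{-1}\right) = 8 + \left(13 - -1\right) = 8 + \left(13 + 1\right) = 8 + 14 = 22$)
$x = 620$ ($x = \sqrt{22 - 6} \cdot 155 = \sqrt{16} \cdot 155 = 4 \cdot 155 = 620$)
$\frac{x}{\sqrt{W{\left(49,-38 \right)} - 1400}} = \frac{620}{\sqrt{49 - 1400}} = \frac{620}{\sqrt{-1351}} = \frac{620}{i \sqrt{1351}} = 620 \left(- \frac{i \sqrt{1351}}{1351}\right) = - \frac{620 i \sqrt{1351}}{1351}$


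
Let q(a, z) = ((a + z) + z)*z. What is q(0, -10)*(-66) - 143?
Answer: -13343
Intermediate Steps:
q(a, z) = z*(a + 2*z) (q(a, z) = (a + 2*z)*z = z*(a + 2*z))
q(0, -10)*(-66) - 143 = -10*(0 + 2*(-10))*(-66) - 143 = -10*(0 - 20)*(-66) - 143 = -10*(-20)*(-66) - 143 = 200*(-66) - 143 = -13200 - 143 = -13343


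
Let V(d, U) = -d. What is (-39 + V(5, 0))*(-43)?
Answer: 1892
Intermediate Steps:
(-39 + V(5, 0))*(-43) = (-39 - 1*5)*(-43) = (-39 - 5)*(-43) = -44*(-43) = 1892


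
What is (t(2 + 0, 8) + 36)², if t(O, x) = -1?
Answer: 1225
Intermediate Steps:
(t(2 + 0, 8) + 36)² = (-1 + 36)² = 35² = 1225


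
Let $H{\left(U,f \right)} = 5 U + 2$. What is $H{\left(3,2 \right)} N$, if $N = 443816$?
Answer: $7544872$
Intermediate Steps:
$H{\left(U,f \right)} = 2 + 5 U$
$H{\left(3,2 \right)} N = \left(2 + 5 \cdot 3\right) 443816 = \left(2 + 15\right) 443816 = 17 \cdot 443816 = 7544872$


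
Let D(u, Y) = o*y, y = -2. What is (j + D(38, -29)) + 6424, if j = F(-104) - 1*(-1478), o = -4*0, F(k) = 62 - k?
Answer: 8068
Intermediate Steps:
o = 0
j = 1644 (j = (62 - 1*(-104)) - 1*(-1478) = (62 + 104) + 1478 = 166 + 1478 = 1644)
D(u, Y) = 0 (D(u, Y) = 0*(-2) = 0)
(j + D(38, -29)) + 6424 = (1644 + 0) + 6424 = 1644 + 6424 = 8068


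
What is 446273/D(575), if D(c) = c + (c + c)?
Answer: 446273/1725 ≈ 258.71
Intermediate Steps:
D(c) = 3*c (D(c) = c + 2*c = 3*c)
446273/D(575) = 446273/((3*575)) = 446273/1725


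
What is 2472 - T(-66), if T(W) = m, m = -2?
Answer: 2474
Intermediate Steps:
T(W) = -2
2472 - T(-66) = 2472 - 1*(-2) = 2472 + 2 = 2474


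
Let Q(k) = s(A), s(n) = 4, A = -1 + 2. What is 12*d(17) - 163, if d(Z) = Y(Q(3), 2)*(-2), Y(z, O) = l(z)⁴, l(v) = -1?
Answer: -187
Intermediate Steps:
A = 1
Q(k) = 4
Y(z, O) = 1 (Y(z, O) = (-1)⁴ = 1)
d(Z) = -2 (d(Z) = 1*(-2) = -2)
12*d(17) - 163 = 12*(-2) - 163 = -24 - 163 = -187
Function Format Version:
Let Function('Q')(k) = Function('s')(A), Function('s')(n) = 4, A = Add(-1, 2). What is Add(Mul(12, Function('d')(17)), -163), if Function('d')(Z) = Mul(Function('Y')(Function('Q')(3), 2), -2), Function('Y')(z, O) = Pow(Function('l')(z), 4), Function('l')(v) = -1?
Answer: -187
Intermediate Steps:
A = 1
Function('Q')(k) = 4
Function('Y')(z, O) = 1 (Function('Y')(z, O) = Pow(-1, 4) = 1)
Function('d')(Z) = -2 (Function('d')(Z) = Mul(1, -2) = -2)
Add(Mul(12, Function('d')(17)), -163) = Add(Mul(12, -2), -163) = Add(-24, -163) = -187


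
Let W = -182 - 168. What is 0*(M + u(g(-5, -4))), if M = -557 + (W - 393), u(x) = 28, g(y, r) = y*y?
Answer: 0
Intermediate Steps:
g(y, r) = y²
W = -350
M = -1300 (M = -557 + (-350 - 393) = -557 - 743 = -1300)
0*(M + u(g(-5, -4))) = 0*(-1300 + 28) = 0*(-1272) = 0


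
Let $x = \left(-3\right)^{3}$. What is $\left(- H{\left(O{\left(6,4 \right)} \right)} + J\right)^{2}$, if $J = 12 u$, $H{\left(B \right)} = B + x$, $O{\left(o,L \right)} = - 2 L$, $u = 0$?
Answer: $1225$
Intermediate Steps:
$x = -27$
$H{\left(B \right)} = -27 + B$ ($H{\left(B \right)} = B - 27 = -27 + B$)
$J = 0$ ($J = 12 \cdot 0 = 0$)
$\left(- H{\left(O{\left(6,4 \right)} \right)} + J\right)^{2} = \left(- (-27 - 8) + 0\right)^{2} = \left(\left(-1\right) \left(-35\right) + 0\right)^{2} = \left(35 + 0\right)^{2} = 35^{2} = 1225$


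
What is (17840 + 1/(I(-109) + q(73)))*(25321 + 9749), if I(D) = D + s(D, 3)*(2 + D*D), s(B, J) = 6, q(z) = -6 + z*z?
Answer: 7978273503445/12752 ≈ 6.2565e+8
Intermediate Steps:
q(z) = -6 + z²
I(D) = 12 + D + 6*D² (I(D) = D + 6*(2 + D*D) = D + 6*(2 + D²) = D + (12 + 6*D²) = 12 + D + 6*D²)
(17840 + 1/(I(-109) + q(73)))*(25321 + 9749) = (17840 + 1/((12 - 109 + 6*(-109)²) + (-6 + 73²)))*(25321 + 9749) = (17840 + 1/((12 - 109 + 6*11881) + (-6 + 5329)))*35070 = (17840 + 1/((12 - 109 + 71286) + 5323))*35070 = (17840 + 1/(71189 + 5323))*35070 = (17840 + 1/76512)*35070 = (1364974081/76512)*35070 = 7978273503445/12752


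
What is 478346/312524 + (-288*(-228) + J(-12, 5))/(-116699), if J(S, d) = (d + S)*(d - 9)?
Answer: 1604189693/1657783558 ≈ 0.96767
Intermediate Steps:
J(S, d) = (-9 + d)*(S + d) (J(S, d) = (S + d)*(-9 + d) = (-9 + d)*(S + d))
478346/312524 + (-288*(-228) + J(-12, 5))/(-116699) = 478346/312524 + (-288*(-228) + (5² - 9*(-12) - 9*5 - 12*5))/(-116699) = 478346*(1/312524) + (65664 + (25 + 108 - 45 - 60))*(-1/116699) = 239173/156262 + (65664 + 28)*(-1/116699) = 239173/156262 + 65692*(-1/116699) = 239173/156262 - 5972/10609 = 1604189693/1657783558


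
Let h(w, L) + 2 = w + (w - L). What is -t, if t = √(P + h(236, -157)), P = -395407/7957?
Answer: -4*√2284470614/7957 ≈ -24.027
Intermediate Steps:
P = -395407/7957 (P = -395407*1/7957 = -395407/7957 ≈ -49.693)
h(w, L) = -2 - L + 2*w (h(w, L) = -2 + (w + (w - L)) = -2 + (-L + 2*w) = -2 - L + 2*w)
t = 4*√2284470614/7957 (t = √(-395407/7957 + (-2 - 1*(-157) + 2*236)) = √(-395407/7957 + (-2 + 157 + 472)) = √(-395407/7957 + 627) = √(4593632/7957) = 4*√2284470614/7957 ≈ 24.027)
-t = -4*√2284470614/7957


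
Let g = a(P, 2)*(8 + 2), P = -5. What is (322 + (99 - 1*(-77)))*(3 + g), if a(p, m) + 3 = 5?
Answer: 11454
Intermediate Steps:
a(p, m) = 2 (a(p, m) = -3 + 5 = 2)
g = 20 (g = 2*(8 + 2) = 2*10 = 20)
(322 + (99 - 1*(-77)))*(3 + g) = (322 + (99 - 1*(-77)))*(3 + 20) = (322 + (99 + 77))*23 = (322 + 176)*23 = 498*23 = 11454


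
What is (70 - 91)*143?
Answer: -3003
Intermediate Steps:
(70 - 91)*143 = -21*143 = -3003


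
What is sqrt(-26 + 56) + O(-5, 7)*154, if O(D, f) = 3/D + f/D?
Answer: -308 + sqrt(30) ≈ -302.52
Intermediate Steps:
sqrt(-26 + 56) + O(-5, 7)*154 = sqrt(-26 + 56) + ((3 + 7)/(-5))*154 = sqrt(30) - 1/5*10*154 = sqrt(30) - 2*154 = sqrt(30) - 308 = -308 + sqrt(30)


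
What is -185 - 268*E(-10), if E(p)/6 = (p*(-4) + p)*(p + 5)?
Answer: 241015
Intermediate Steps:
E(p) = -18*p*(5 + p) (E(p) = 6*((p*(-4) + p)*(p + 5)) = 6*((-4*p + p)*(5 + p)) = 6*((-3*p)*(5 + p)) = 6*(-3*p*(5 + p)) = -18*p*(5 + p))
-185 - 268*E(-10) = -185 - (-4824)*(-10)*(5 - 10) = -185 - (-4824)*(-10)*(-5) = -185 - 268*(-900) = -185 + 241200 = 241015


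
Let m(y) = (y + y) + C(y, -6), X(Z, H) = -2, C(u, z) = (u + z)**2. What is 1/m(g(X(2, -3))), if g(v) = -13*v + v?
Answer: 1/372 ≈ 0.0026882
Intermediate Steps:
g(v) = -12*v
m(y) = (-6 + y)**2 + 2*y (m(y) = (y + y) + (y - 6)**2 = 2*y + (-6 + y)**2 = (-6 + y)**2 + 2*y)
1/m(g(X(2, -3))) = 1/((-6 - 12*(-2))**2 + 2*(-12*(-2))) = 1/((-6 + 24)**2 + 2*24) = 1/(18**2 + 48) = 1/(324 + 48) = 1/372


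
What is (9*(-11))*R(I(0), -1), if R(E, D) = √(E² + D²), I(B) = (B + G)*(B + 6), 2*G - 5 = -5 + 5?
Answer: -99*√226 ≈ -1488.3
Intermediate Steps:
G = 5/2 (G = 5/2 + (-5 + 5)/2 = 5/2 + (½)*0 = 5/2 + 0 = 5/2 ≈ 2.5000)
I(B) = (6 + B)*(5/2 + B) (I(B) = (B + 5/2)*(B + 6) = (5/2 + B)*(6 + B) = (6 + B)*(5/2 + B))
R(E, D) = √(D² + E²)
(9*(-11))*R(I(0), -1) = (9*(-11))*√((-1)² + (15 + 0² + (17/2)*0)²) = -99*√(1 + (15 + 0 + 0)²) = -99*√(1 + 15²) = -99*√(1 + 225) = -99*√226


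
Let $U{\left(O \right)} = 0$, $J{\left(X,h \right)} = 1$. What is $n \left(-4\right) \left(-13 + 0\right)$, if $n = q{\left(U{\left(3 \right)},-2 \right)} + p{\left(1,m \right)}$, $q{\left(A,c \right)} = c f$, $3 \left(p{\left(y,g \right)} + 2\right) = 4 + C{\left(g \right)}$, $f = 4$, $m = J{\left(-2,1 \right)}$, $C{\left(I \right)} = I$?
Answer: $- \frac{1300}{3} \approx -433.33$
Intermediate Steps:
$m = 1$
$p{\left(y,g \right)} = - \frac{2}{3} + \frac{g}{3}$ ($p{\left(y,g \right)} = -2 + \frac{4 + g}{3} = -2 + \left(\frac{4}{3} + \frac{g}{3}\right) = - \frac{2}{3} + \frac{g}{3}$)
$q{\left(A,c \right)} = 4 c$ ($q{\left(A,c \right)} = c 4 = 4 c$)
$n = - \frac{25}{3}$ ($n = 4 \left(-2\right) + \left(- \frac{2}{3} + \frac{1}{3} \cdot 1\right) = -8 + \left(- \frac{2}{3} + \frac{1}{3}\right) = -8 - \frac{1}{3} = - \frac{25}{3} \approx -8.3333$)
$n \left(-4\right) \left(-13 + 0\right) = \left(- \frac{25}{3}\right) \left(-4\right) \left(-13 + 0\right) = \frac{100}{3} \left(-13\right) = - \frac{1300}{3}$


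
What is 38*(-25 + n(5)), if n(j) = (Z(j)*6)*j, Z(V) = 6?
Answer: 5890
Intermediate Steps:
n(j) = 36*j (n(j) = (6*6)*j = 36*j)
38*(-25 + n(5)) = 38*(-25 + 36*5) = 38*(-25 + 180) = 38*155 = 5890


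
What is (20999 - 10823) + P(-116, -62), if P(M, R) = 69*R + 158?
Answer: 6056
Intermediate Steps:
P(M, R) = 158 + 69*R
(20999 - 10823) + P(-116, -62) = (20999 - 10823) + (158 + 69*(-62)) = 10176 + (158 - 4278) = 10176 - 4120 = 6056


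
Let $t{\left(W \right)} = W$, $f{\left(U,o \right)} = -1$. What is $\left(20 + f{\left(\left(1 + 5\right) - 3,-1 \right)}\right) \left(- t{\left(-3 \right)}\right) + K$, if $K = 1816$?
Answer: $1873$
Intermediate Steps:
$\left(20 + f{\left(\left(1 + 5\right) - 3,-1 \right)}\right) \left(- t{\left(-3 \right)}\right) + K = \left(20 - 1\right) \left(\left(-1\right) \left(-3\right)\right) + 1816 = 19 \cdot 3 + 1816 = 57 + 1816 = 1873$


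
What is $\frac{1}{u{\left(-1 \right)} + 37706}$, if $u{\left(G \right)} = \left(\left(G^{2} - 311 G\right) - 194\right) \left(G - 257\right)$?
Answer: $\frac{1}{7262} \approx 0.0001377$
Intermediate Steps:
$u{\left(G \right)} = \left(-257 + G\right) \left(-194 + G^{2} - 311 G\right)$ ($u{\left(G \right)} = \left(-194 + G^{2} - 311 G\right) \left(-257 + G\right) = \left(-257 + G\right) \left(-194 + G^{2} - 311 G\right)$)
$\frac{1}{u{\left(-1 \right)} + 37706} = \frac{1}{\left(49858 + \left(-1\right)^{3} - 568 \left(-1\right)^{2} + 79733 \left(-1\right)\right) + 37706} = \frac{1}{\left(49858 - 1 - 568 - 79733\right) + 37706} = \frac{1}{-30444 + 37706} = \frac{1}{7262}$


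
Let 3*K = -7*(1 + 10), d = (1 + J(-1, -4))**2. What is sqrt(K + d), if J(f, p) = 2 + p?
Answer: I*sqrt(222)/3 ≈ 4.9666*I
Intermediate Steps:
d = 1 (d = (1 + (2 - 4))**2 = (1 - 2)**2 = (-1)**2 = 1)
K = -77/3 (K = (-7*(1 + 10))/3 = (-7*11)/3 = (1/3)*(-77) = -77/3 ≈ -25.667)
sqrt(K + d) = sqrt(-77/3 + 1) = sqrt(-74/3) = I*sqrt(222)/3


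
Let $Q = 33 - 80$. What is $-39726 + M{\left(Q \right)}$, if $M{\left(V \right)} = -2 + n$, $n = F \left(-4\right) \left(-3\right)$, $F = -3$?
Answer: $-39764$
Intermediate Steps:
$Q = -47$ ($Q = 33 - 80 = -47$)
$n = -36$ ($n = \left(-3\right) \left(-4\right) \left(-3\right) = 12 \left(-3\right) = -36$)
$M{\left(V \right)} = -38$ ($M{\left(V \right)} = -2 - 36 = -38$)
$-39726 + M{\left(Q \right)} = -39726 - 38 = -39764$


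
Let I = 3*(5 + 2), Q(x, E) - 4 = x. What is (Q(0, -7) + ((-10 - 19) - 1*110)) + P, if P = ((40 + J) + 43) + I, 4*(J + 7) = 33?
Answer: -119/4 ≈ -29.750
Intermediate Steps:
J = 5/4 (J = -7 + (1/4)*33 = -7 + 33/4 = 5/4 ≈ 1.2500)
Q(x, E) = 4 + x
I = 21 (I = 3*7 = 21)
P = 421/4 (P = ((40 + 5/4) + 43) + 21 = (165/4 + 43) + 21 = 337/4 + 21 = 421/4 ≈ 105.25)
(Q(0, -7) + ((-10 - 19) - 1*110)) + P = ((4 + 0) + ((-10 - 19) - 1*110)) + 421/4 = (4 + (-29 - 110)) + 421/4 = (4 - 139) + 421/4 = -135 + 421/4 = -119/4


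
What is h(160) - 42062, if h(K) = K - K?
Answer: -42062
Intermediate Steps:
h(K) = 0
h(160) - 42062 = 0 - 42062 = -42062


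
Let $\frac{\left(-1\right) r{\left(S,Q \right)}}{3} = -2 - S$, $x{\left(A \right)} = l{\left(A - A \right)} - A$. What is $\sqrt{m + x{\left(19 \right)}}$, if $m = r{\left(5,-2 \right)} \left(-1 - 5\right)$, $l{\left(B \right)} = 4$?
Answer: $i \sqrt{141} \approx 11.874 i$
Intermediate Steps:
$x{\left(A \right)} = 4 - A$
$r{\left(S,Q \right)} = 6 + 3 S$ ($r{\left(S,Q \right)} = - 3 \left(-2 - S\right) = 6 + 3 S$)
$m = -126$ ($m = \left(6 + 3 \cdot 5\right) \left(-1 - 5\right) = \left(6 + 15\right) \left(-6\right) = 21 \left(-6\right) = -126$)
$\sqrt{m + x{\left(19 \right)}} = \sqrt{-126 + \left(4 - 19\right)} = \sqrt{-126 - 15} = \sqrt{-141} = i \sqrt{141}$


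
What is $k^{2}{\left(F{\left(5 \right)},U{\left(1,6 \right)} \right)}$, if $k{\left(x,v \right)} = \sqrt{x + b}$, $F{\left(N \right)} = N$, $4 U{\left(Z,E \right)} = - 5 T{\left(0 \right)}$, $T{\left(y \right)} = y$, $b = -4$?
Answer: $1$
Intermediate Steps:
$U{\left(Z,E \right)} = 0$ ($U{\left(Z,E \right)} = \frac{\left(-5\right) 0}{4} = \frac{1}{4} \cdot 0 = 0$)
$k{\left(x,v \right)} = \sqrt{-4 + x}$ ($k{\left(x,v \right)} = \sqrt{x - 4} = \sqrt{-4 + x}$)
$k^{2}{\left(F{\left(5 \right)},U{\left(1,6 \right)} \right)} = \left(\sqrt{-4 + 5}\right)^{2} = \left(\sqrt{1}\right)^{2} = 1^{2} = 1$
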